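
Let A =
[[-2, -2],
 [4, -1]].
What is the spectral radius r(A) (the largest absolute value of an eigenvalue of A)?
r(A) = sqrt(10) ≈ 3.1623

The eigenvalues of A are the roots of its characteristic polynomial. With M = A (coefficients from the trace and determinant):
  p(λ) = det(λ I - M) = λ^2 + 3λ + 10.
For λ^2 + 3λ + 10 the discriminant is -31. It is negative, so the roots are the complex-conjugate pair λ = -3/2 ± (sqrt(31)/2) i ≈ -1.5 ± 2.7839i. For a conjugate pair the product of the roots equals the constant term, so |λ|^2 = 10 and |λ| = sqrt(10) ≈ 3.1623.
Thus the eigenvalues (to 4 decimals) are -1.5 ± 2.7839i (modulus 3.1623). The spectral radius is the largest modulus: r(A) = sqrt(10) ≈ 3.1623. (Cross-check: r(A) ≤ ||A||_2 ≈ 4.4721; equality holds whenever A is normal, though it can also hold for some non-normal A.)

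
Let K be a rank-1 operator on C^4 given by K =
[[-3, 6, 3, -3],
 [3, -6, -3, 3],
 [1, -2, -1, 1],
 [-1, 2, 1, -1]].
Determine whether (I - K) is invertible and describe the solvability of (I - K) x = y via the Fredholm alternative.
(I - K) is invertible (det(I - K) = 12 ≠ 0), so for every y in C^4 the equation (I - K) x = y has a unique solution.

K has rank 1, so it is an outer product K = u v^T: every row of K is a multiple of one row vector. Reading off the entries, u = (-3, 3, 1, -1) and v = (1, -2, -1, 1) (row i of K equals u_i·v^T). A rank-one matrix u v^T satisfies K u = u (v·u) and kills the (3)-dimensional subspace v^⊥, so its characteristic polynomial is lambda^3 (lambda - v·u) with v·u = tr K = -11. Hence the eigenvalues of I - K are 1 (multiplicity 3) and 1 - (-11) = 12, so det(I - K) = 12. (Direct check: I - K =
[[4, -6, -3, 3],
 [-3, 7, 3, -3],
 [-1, 2, 2, -1],
 [1, -2, -1, 2]]
has determinant 12.) The finite-dimensional Fredholm alternative says: either (I - K) is invertible, or ker(I - K) ≠ {0} and then range(I - K) = ker((I - K)^*)^⊥, with dim ker(I - K) = dim ker((I - K)^*). Since det(I - K) ≠ 0, 1 is not an eigenvalue of K and ker(I - K) = {0}, so we are in the first case: for every y there is a unique x = (I - K)^(-1) y. Explicitly, by the Sherman–Morrison formula, (I - u v^T)^(-1) = I + u v^T/(1 - v·u), i.e. (I - K)^(-1) = I + K/(12).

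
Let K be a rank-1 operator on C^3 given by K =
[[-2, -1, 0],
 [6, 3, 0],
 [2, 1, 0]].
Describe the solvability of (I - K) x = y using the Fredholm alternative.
(I - K) is singular (det(I - K) = 0, i.e. 1 ∈ sigma(K)). (I - K) x = y is solvable iff y ⊥ ker((I - K)^*) = span{(-2, -1, 0)}, i.e. iff -2y_1 - y_2 = 0. When solvable, the solutions are x = y + c·(1, -3, -1), c arbitrary (ker(I - K) = span{(1, -3, -1)}, dimension 1).

K has rank 1, so it is an outer product K = u v^T: every row of K is a multiple of one row vector. Reading off the entries, u = (1, -3, -1) and v = (-2, -1, 0) (row i of K equals u_i·v^T). A rank-one matrix u v^T satisfies K u = u (v·u) and kills the (2)-dimensional subspace v^⊥, so its characteristic polynomial is lambda^2 (lambda - v·u) with v·u = tr K = 1. Hence the eigenvalues of I - K are 1 (multiplicity 2) and 1 - (1) = 0, so det(I - K) = 0. (Direct check: I - K =
[[3, 1, 0],
 [-6, -2, 0],
 [-2, -1, 1]]
has determinant 0.) So 1 is an eigenvalue of K and (I - K) is not invertible. The finite-dimensional Fredholm alternative says: either (I - K) is invertible, or ker(I - K) ≠ {0} and then range(I - K) = ker((I - K)^*)^⊥, with dim ker(I - K) = dim ker((I - K)^*). We are in the second case, so we need both kernels. Kernel of I - K: (I - K) u = u - u (v·u) = u - u = 0, so ker(I - K) = span{u} = span{(1, -3, -1)} (it is exactly 1-dimensional because rank(I - K) = 2). Kernel of the adjoint: K is real, so (I - K)^* = I - K^T = I - v u^T, and (I - v u^T) v = v - v (u·v) = 0; hence ker((I - K)^*) = span{v} = span{(-2, -1, 0)}. Therefore (I - K) x = y is solvable iff <y, v> = 0, i.e. iff -2y_1 - y_2 = 0. When this holds, K y = u (v·y) = 0, so (I - K) y = y and x = y is a particular solution; the full solution set is the line x = y + c·u = y + c·(1, -3, -1), c ∈ C.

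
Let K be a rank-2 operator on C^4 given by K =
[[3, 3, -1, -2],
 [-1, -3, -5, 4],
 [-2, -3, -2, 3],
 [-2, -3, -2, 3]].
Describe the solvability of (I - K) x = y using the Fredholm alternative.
(I - K) is invertible (det(I - K) = -15 ≠ 0), so for every y in C^4 the equation (I - K) x = y has a unique solution.

K has rank 2 and factors as K = U V^T = u1 v1^T + u2 v2^T with u1 = (0, 2, 1, 1), v1 = (-2, -3, -2, 3), u2 = (-1, -1, 0, 0), v2 = (-3, -3, 1, 2) (multiplying out reproduces the displayed K). The nonzero eigenvalues of U V^T coincide with those of the 2 x 2 matrix G = V^T U = [[v1·u1, v1·u2], [v2·u1, v2·u2]] = [[-5, 5], [-3, 6]], and by the Sylvester determinant identity det(I_4 - U V^T) = det(I_2 - V^T U) = det([[6, -5], [3, -5]]) = (6)(-5) - (-5)(3) = -15. (Direct check: I - K =
[[-2, -3, 1, 2],
 [1, 4, 5, -4],
 [2, 3, 3, -3],
 [2, 3, 2, -2]]
has determinant -15.) The finite-dimensional Fredholm alternative says: either (I - K) is invertible, or ker(I - K) ≠ {0} and then range(I - K) = ker((I - K)^*)^⊥, with dim ker(I - K) = dim ker((I - K)^*). Since det(I - K) ≠ 0, 1 is not an eigenvalue of K and ker(I - K) = {0}, so we are in the first case: for every y there is a unique x = (I - K)^(-1) y. (Explicitly, by the Woodbury identity, (I - U V^T)^(-1) = I + U (I_2 - G)^(-1) V^T.)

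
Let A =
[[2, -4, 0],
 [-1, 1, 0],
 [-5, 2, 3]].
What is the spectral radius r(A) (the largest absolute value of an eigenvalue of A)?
r(A) = (3 + sqrt(17))/2 ≈ 3.5616

The eigenvalues of A are the roots of its characteristic polynomial. With M = A (coefficients from the trace, the sum of principal 2x2 minors, and det A):
  p(λ) = det(λ I - M) = λ^3 - 6λ^2 + 7λ + 6.
By the rational root theorem any rational root is an integer divisor of 6. Testing λ = 3: p(3) = 27 - 54 + 21 + 6 = 0, so λ = 3 is a root. Dividing out (λ - 3) leaves p(λ) = (λ - 3)(λ^2 - 3λ - 2). For λ^2 - 3λ - 2 the discriminant is 17. It is nonnegative but not a perfect square, so the roots are real and irrational: λ = (3 ± sqrt(17))/2 ≈ 3.5616, -0.5616.
Thus the eigenvalues (to 4 decimals) are 3.5616 (modulus 3.5616); -0.5616 (modulus 0.5616); 3 (modulus 3). The spectral radius is the largest modulus: r(A) = (3 + sqrt(17))/2 ≈ 3.5616. (Cross-check: r(A) ≤ ||A||_2 ≈ 7.1292; equality holds whenever A is normal, though it can also hold for some non-normal A.)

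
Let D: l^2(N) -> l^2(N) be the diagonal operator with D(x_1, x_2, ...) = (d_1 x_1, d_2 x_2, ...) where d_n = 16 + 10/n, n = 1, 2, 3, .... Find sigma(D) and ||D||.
sigma(D) = {16 + 10/n : n ≥ 1} ∪ {16}; ||D|| = 26

A bounded diagonal operator on l^2 with diagonal entries d_n has spectrum equal to the closure of {d_n : n ≥ 1}: every d_n is an eigenvalue (with eigenvector e_n), so {d_n} ⊂ sigma(D); the spectrum is closed, so its closure is too; and for lambda not in the closure, (D - lambda I) has bounded inverse (the diagonal entries 1/(d_n - lambda) are bounded). For our sequence d_n = 16 + 10/n, n = 1, 2, 3, ...:
  - {d_n} = {16 + 10/n : n ≥ 1}; the only limit point is 16
  - closure = {16 + 10/n : n ≥ 1} ∪ {16}
For the norm: a diagonal operator has ||D|| = sup_n |d_n|. Here d_n = 16 + 10/n is positive and decreasing, so sup_n |d_n| = d_1 = 16 + 10 = 26. So ||D|| = 26.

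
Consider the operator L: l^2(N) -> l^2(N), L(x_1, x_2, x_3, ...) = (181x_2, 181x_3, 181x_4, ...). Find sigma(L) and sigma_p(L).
sigma(L) = closed disk {z in C : |z| ≤ 181}; sigma_p(L) = open disk {z in C : |z| < 181}

Note L = 181·V where V is the unit left shift (V x)_k = x_{k+1}; so sigma(L) = 181·sigma(V) and ||L|| = 181||V||. ||L x||^2 = 32761sum_{k≥2} |x_k|^2 ≤ 32761||x||^2, with equality on {x : x_1 = 0}, so ||L|| = 181. For any lambda with |lambda| < 181, set r = lambda/181 (|r| < 1); the vector x = (1, r, r^2, ...) is in l^2 and satisfies L x = 181(r, r^2, ...) = lambda x, so lambda is an eigenvalue. On the boundary |lambda| = 181 the geometric series diverges, so no l^2 eigenvector exists, but these lambda lie in the approximate point spectrum. Hence sigma(L) is the closed disk of radius 181 and sigma_p(L) is the open disk.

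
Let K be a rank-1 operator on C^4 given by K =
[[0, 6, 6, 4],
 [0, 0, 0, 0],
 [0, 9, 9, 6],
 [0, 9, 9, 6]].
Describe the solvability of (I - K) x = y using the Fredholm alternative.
(I - K) is invertible (det(I - K) = -14 ≠ 0), so for every y in C^4 the equation (I - K) x = y has a unique solution.

K has rank 1, so it is an outer product K = u v^T: every row of K is a multiple of one row vector. Reading off the entries, u = (2, 0, 3, 3) and v = (0, 3, 3, 2) (row i of K equals u_i·v^T). A rank-one matrix u v^T satisfies K u = u (v·u) and kills the (3)-dimensional subspace v^⊥, so its characteristic polynomial is lambda^3 (lambda - v·u) with v·u = tr K = 15. Hence the eigenvalues of I - K are 1 (multiplicity 3) and 1 - (15) = -14, so det(I - K) = -14. (Direct check: I - K =
[[1, -6, -6, -4],
 [0, 1, 0, 0],
 [0, -9, -8, -6],
 [0, -9, -9, -5]]
has determinant -14.) The finite-dimensional Fredholm alternative says: either (I - K) is invertible, or ker(I - K) ≠ {0} and then range(I - K) = ker((I - K)^*)^⊥, with dim ker(I - K) = dim ker((I - K)^*). Since det(I - K) ≠ 0, 1 is not an eigenvalue of K and ker(I - K) = {0}, so we are in the first case: for every y there is a unique x = (I - K)^(-1) y. Explicitly, by the Sherman–Morrison formula, (I - u v^T)^(-1) = I + u v^T/(1 - v·u), i.e. (I - K)^(-1) = I + K/(-14).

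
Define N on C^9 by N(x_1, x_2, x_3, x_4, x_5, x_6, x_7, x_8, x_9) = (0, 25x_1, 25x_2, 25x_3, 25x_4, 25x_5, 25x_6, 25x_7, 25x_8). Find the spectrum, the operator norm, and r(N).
sigma(N) = {0}; ||N|| = 25; r(N) = 0. (N is nilpotent with N^9 = 0.)

On C^9, N is a strictly lower-triangular matrix with 25 on the subdiagonal and zeros elsewhere, so its characteristic polynomial is lambda^9 and every eigenvalue is 0: sigma(N) = {0}. For the operator norm, N e_i = 25e_{i+1} for i = 1, ..., 8 and N e_9 = 0, so the singular values of N are 25 (with multiplicity 8) and 0; hence ||N|| = 25. The spectral radius r(N) = max|lambda| = 0. Note ||N|| > r(N) — characteristic of non-normal nilpotent operators. Indeed N^9 = 0.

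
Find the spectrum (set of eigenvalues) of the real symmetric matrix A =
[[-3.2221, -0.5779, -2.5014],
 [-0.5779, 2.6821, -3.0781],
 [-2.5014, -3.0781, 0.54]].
sigma(A) ≈ {-5, 0, 5}

A is real symmetric, so its spectrum consists of real eigenvalues. Expanding the characteristic polynomial of the displayed matrix gives
  det(λ I - A) = p(λ) = λ^3 + (0)λ^2 + (-25)λ + (0).
Solving p(λ) = 0 yields eigenvalues ≈ -5, 0, 5. (A is shown rounded to 4 decimals, so these recover the underlying integer eigenvalues to within that precision.)
Verification: the trace of A = 0 equals the sum of eigenvalues 0, and det(A) ≈ 0.0004 matches the eigenvalue product 0.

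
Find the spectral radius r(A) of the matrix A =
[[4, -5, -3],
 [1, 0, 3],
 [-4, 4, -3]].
r(A) ≈ 5.8562

The eigenvalues of A are the roots of its characteristic polynomial. With M = A (coefficients from the trace, the sum of principal 2x2 minors, and det A):
  p(λ) = det(λ I - M) = λ^3 - λ^2 - 31λ + 15.
No integer candidate from the rational root theorem (±divisors of 15) is a root, so the roots are irrational. The cubic discriminant is Δ = 122480 > 0, so there are three distinct real roots. p(-6) = -51 and p(-5) = 20 have opposite signs, so a root lies in (-6, -5); Newton's method refines it to λ ≈ -5.3362. p(0) = 15 and p(1) = -16 have opposite signs, so a root lies in (0, 1); Newton's method refines it to λ ≈ 0.48. p(5) = -40 and p(6) = 9 have opposite signs, so a root lies in (5, 6); Newton's method refines it to λ ≈ 5.8562. Check (Vieta): the three roots sum to 1, matching tr M = 1.
Thus the eigenvalues (to 4 decimals) are -5.3362 (modulus 5.3362); 0.48 (modulus 0.48); 5.8562 (modulus 5.8562). The spectral radius is the largest modulus: r(A) ≈ 5.8562. (Cross-check: r(A) ≤ ||A||_2 ≈ 8.557; equality holds whenever A is normal, though it can also hold for some non-normal A.)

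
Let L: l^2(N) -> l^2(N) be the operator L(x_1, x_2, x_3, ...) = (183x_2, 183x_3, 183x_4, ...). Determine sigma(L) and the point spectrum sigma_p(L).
sigma(L) = closed disk {z in C : |z| ≤ 183}; sigma_p(L) = open disk {z in C : |z| < 183}

Note L = 183·V where V is the unit left shift (V x)_k = x_{k+1}; so sigma(L) = 183·sigma(V) and ||L|| = 183||V||. ||L x||^2 = 33489sum_{k≥2} |x_k|^2 ≤ 33489||x||^2, with equality on {x : x_1 = 0}, so ||L|| = 183. For any lambda with |lambda| < 183, set r = lambda/183 (|r| < 1); the vector x = (1, r, r^2, ...) is in l^2 and satisfies L x = 183(r, r^2, ...) = lambda x, so lambda is an eigenvalue. On the boundary |lambda| = 183 the geometric series diverges, so no l^2 eigenvector exists, but these lambda lie in the approximate point spectrum. Hence sigma(L) is the closed disk of radius 183 and sigma_p(L) is the open disk.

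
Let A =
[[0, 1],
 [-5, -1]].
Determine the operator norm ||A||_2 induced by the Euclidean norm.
||A||_2 = sqrt((27 + sqrt(629))/2) ≈ 5.1029 (= sqrt(largest eigenvalue of A^T A))

||A||_2 = sigma_max(A) = sqrt(lambda_max(A^T A)). Form the symmetric matrix M = A^T A =
[[25, 5],
 [5, 2]].
Its characteristic polynomial (trace, determinant of M give the coefficients) is
  p(λ) = det(λ I - M) = λ^2 - 27λ + 25.
For λ^2 - 27λ + 25 the discriminant is 629. It is nonnegative but not a perfect square, so the roots are real and irrational: λ = (27 ± sqrt(629))/2 ≈ 26.0399, 0.9601.
So the eigenvalues of A^T A are ≈ 0.9601, 26.0399 (all ≥ 0, as they must be for A^T A). The largest is λ_max = (27 + sqrt(629))/2 ≈ 26.0399, hence ||A||_2 = sqrt(λ_max) = sqrt((27 + sqrt(629))/2) ≈ 5.1029.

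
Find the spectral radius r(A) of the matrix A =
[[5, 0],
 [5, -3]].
r(A) = 5

The eigenvalues of A are the roots of its characteristic polynomial. With M = A (coefficients from the trace and determinant):
  p(λ) = det(λ I - M) = λ^2 - 2λ - 15.
For λ^2 - 2λ - 15 the discriminant is 64. It is a perfect square (8^2), so the roots are rational: λ = (2 ± 8)/2 = 5, -3.
Thus the eigenvalues (to 4 decimals) are 5 (modulus 5); -3 (modulus 3). The spectral radius is the largest modulus: r(A) = 5. (Cross-check: r(A) ≤ ||A||_2 ≈ 7.4096; equality holds whenever A is normal, though it can also hold for some non-normal A.)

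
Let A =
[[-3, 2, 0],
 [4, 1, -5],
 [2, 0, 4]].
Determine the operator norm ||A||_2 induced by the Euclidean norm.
||A||_2 ≈ 6.9753 (= sqrt(largest eigenvalue of A^T A))

||A||_2 = sigma_max(A) = sqrt(lambda_max(A^T A)). Form the symmetric matrix M = A^T A =
[[29, -2, -12],
 [-2, 5, -5],
 [-12, -5, 41]].
Its characteristic polynomial (trace, sum of principal 2x2 minors, determinant of M give the coefficients) is
  p(λ) = det(λ I - M) = λ^3 - 75λ^2 + 1366λ - 4096.
No integer candidate from the rational root theorem (±divisors of 4096) is a root, so the roots are irrational. The cubic discriminant is Δ = 488867684 > 0, so there are three distinct real roots. p(3) = -646 and p(4) = 232 have opposite signs, so a root lies in (3, 4); Newton's method refines it to λ ≈ 3.721. p(22) = 304 and p(23) = -186 have opposite signs, so a root lies in (22, 23); Newton's method refines it to λ ≈ 22.6239. p(48) = -736 and p(49) = 412 have opposite signs, so a root lies in (48, 49); Newton's method refines it to λ ≈ 48.655. Check (Vieta): the three roots sum to 75, matching tr M = 75.
So the eigenvalues of A^T A are ≈ 3.721, 22.6239, 48.655 (all ≥ 0, as they must be for A^T A). The largest is λ_max ≈ 48.655, hence ||A||_2 = sqrt(λ_max) ≈ 6.9753.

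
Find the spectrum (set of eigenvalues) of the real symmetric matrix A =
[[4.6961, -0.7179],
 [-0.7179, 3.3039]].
sigma(A) ≈ {3, 5}

A is real symmetric, so its spectrum consists of real eigenvalues. Expanding the characteristic polynomial of the displayed matrix gives
  det(λ I - A) = p(λ) = λ^2 + (-8)λ + (15).
Solving p(λ) = 0 yields eigenvalues ≈ 3, 5. (A is shown rounded to 4 decimals, so these recover the underlying integer eigenvalues to within that precision.)
Verification: the trace of A = 8 equals the sum of eigenvalues 8, and det(A) ≈ 15.0001 matches the eigenvalue product 15.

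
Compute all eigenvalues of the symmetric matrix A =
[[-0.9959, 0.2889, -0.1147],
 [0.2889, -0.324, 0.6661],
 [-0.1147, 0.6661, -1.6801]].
sigma(A) ≈ {-2, -1, 0}

A is real symmetric, so its spectrum consists of real eigenvalues. Expanding the characteristic polynomial of the displayed matrix gives
  det(λ I - A) = p(λ) = λ^3 + (3)λ^2 + (2)λ + (0).
Solving p(λ) = 0 yields eigenvalues ≈ -2, -1, 0. (A is shown rounded to 4 decimals, so these recover the underlying integer eigenvalues to within that precision.)
Verification: the trace of A = -3 equals the sum of eigenvalues -3, and det(A) ≈ 0.0001 matches the eigenvalue product 0.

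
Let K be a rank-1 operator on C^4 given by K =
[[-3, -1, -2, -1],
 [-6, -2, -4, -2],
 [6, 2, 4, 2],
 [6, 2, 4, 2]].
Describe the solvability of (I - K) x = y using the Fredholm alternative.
(I - K) is singular (det(I - K) = 0, i.e. 1 ∈ sigma(K)). (I - K) x = y is solvable iff y ⊥ ker((I - K)^*) = span{(-3, -1, -2, -1)}, i.e. iff -3y_1 - y_2 - 2y_3 - y_4 = 0. When solvable, the solutions are x = y + c·(1, 2, -2, -2), c arbitrary (ker(I - K) = span{(1, 2, -2, -2)}, dimension 1).

K has rank 1, so it is an outer product K = u v^T: every row of K is a multiple of one row vector. Reading off the entries, u = (1, 2, -2, -2) and v = (-3, -1, -2, -1) (row i of K equals u_i·v^T). A rank-one matrix u v^T satisfies K u = u (v·u) and kills the (3)-dimensional subspace v^⊥, so its characteristic polynomial is lambda^3 (lambda - v·u) with v·u = tr K = 1. Hence the eigenvalues of I - K are 1 (multiplicity 3) and 1 - (1) = 0, so det(I - K) = 0. (Direct check: I - K =
[[4, 1, 2, 1],
 [6, 3, 4, 2],
 [-6, -2, -3, -2],
 [-6, -2, -4, -1]]
has determinant 0.) So 1 is an eigenvalue of K and (I - K) is not invertible. The finite-dimensional Fredholm alternative says: either (I - K) is invertible, or ker(I - K) ≠ {0} and then range(I - K) = ker((I - K)^*)^⊥, with dim ker(I - K) = dim ker((I - K)^*). We are in the second case, so we need both kernels. Kernel of I - K: (I - K) u = u - u (v·u) = u - u = 0, so ker(I - K) = span{u} = span{(1, 2, -2, -2)} (it is exactly 1-dimensional because rank(I - K) = 3). Kernel of the adjoint: K is real, so (I - K)^* = I - K^T = I - v u^T, and (I - v u^T) v = v - v (u·v) = 0; hence ker((I - K)^*) = span{v} = span{(-3, -1, -2, -1)}. Therefore (I - K) x = y is solvable iff <y, v> = 0, i.e. iff -3y_1 - y_2 - 2y_3 - y_4 = 0. When this holds, K y = u (v·y) = 0, so (I - K) y = y and x = y is a particular solution; the full solution set is the line x = y + c·u = y + c·(1, 2, -2, -2), c ∈ C.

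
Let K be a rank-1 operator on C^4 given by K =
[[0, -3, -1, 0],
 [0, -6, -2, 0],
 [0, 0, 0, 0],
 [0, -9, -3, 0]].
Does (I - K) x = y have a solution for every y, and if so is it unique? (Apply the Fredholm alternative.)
(I - K) is invertible (det(I - K) = 7 ≠ 0), so for every y in C^4 the equation (I - K) x = y has a unique solution.

K has rank 1, so it is an outer product K = u v^T: every row of K is a multiple of one row vector. Reading off the entries, u = (-1, -2, 0, -3) and v = (0, 3, 1, 0) (row i of K equals u_i·v^T). A rank-one matrix u v^T satisfies K u = u (v·u) and kills the (3)-dimensional subspace v^⊥, so its characteristic polynomial is lambda^3 (lambda - v·u) with v·u = tr K = -6. Hence the eigenvalues of I - K are 1 (multiplicity 3) and 1 - (-6) = 7, so det(I - K) = 7. (Direct check: I - K =
[[1, 3, 1, 0],
 [0, 7, 2, 0],
 [0, 0, 1, 0],
 [0, 9, 3, 1]]
has determinant 7.) The finite-dimensional Fredholm alternative says: either (I - K) is invertible, or ker(I - K) ≠ {0} and then range(I - K) = ker((I - K)^*)^⊥, with dim ker(I - K) = dim ker((I - K)^*). Since det(I - K) ≠ 0, 1 is not an eigenvalue of K and ker(I - K) = {0}, so we are in the first case: for every y there is a unique x = (I - K)^(-1) y. Explicitly, by the Sherman–Morrison formula, (I - u v^T)^(-1) = I + u v^T/(1 - v·u), i.e. (I - K)^(-1) = I + K/(7).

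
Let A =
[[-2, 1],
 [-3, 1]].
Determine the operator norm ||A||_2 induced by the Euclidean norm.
||A||_2 = sqrt((15 + sqrt(221))/2) ≈ 3.8643 (= sqrt(largest eigenvalue of A^T A))

||A||_2 = sigma_max(A) = sqrt(lambda_max(A^T A)). Form the symmetric matrix M = A^T A =
[[13, -5],
 [-5, 2]].
Its characteristic polynomial (trace, determinant of M give the coefficients) is
  p(λ) = det(λ I - M) = λ^2 - 15λ + 1.
For λ^2 - 15λ + 1 the discriminant is 221. It is nonnegative but not a perfect square, so the roots are real and irrational: λ = (15 ± sqrt(221))/2 ≈ 14.933, 0.067.
So the eigenvalues of A^T A are ≈ 0.067, 14.933 (all ≥ 0, as they must be for A^T A). The largest is λ_max = (15 + sqrt(221))/2 ≈ 14.933, hence ||A||_2 = sqrt(λ_max) = sqrt((15 + sqrt(221))/2) ≈ 3.8643.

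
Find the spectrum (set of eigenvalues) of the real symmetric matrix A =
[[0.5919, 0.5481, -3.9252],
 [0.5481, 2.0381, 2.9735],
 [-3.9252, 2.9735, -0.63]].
sigma(A) ≈ {-5, 2, 5}

A is real symmetric, so its spectrum consists of real eigenvalues. Expanding the characteristic polynomial of the displayed matrix gives
  det(λ I - A) = p(λ) = λ^3 + (-2)λ^2 + (-25)λ + (50).
Solving p(λ) = 0 yields eigenvalues ≈ -5, 2, 5. (A is shown rounded to 4 decimals, so these recover the underlying integer eigenvalues to within that precision.)
Verification: the trace of A = 2 equals the sum of eigenvalues 2, and det(A) ≈ -49.9999 matches the eigenvalue product -50.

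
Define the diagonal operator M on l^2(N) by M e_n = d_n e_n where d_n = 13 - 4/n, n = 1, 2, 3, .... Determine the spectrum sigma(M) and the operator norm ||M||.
sigma(M) = {13 - 4/n : n ≥ 1} ∪ {13}; ||M|| = 13

A bounded diagonal operator on l^2 with diagonal entries d_n has spectrum equal to the closure of {d_n : n ≥ 1}: every d_n is an eigenvalue (with eigenvector e_n), so {d_n} ⊂ sigma(M); the spectrum is closed, so its closure is too; and for lambda not in the closure, (M - lambda I) has bounded inverse (the diagonal entries 1/(d_n - lambda) are bounded). For our sequence d_n = 13 - 4/n, n = 1, 2, 3, ...:
  - {d_n} = {13 - 4/n : n ≥ 1}; the only limit point is 13
  - closure = {13 - 4/n : n ≥ 1} ∪ {13}
For the norm: a diagonal operator has ||M|| = sup_n |d_n|. Here d_n = 13 - 4/n increases monotonically from d_1 = 9 toward 13, with all terms in [9, 13); so sup_n |d_n| = 13 (the supremum is the limit, not attained). So ||M|| = 13.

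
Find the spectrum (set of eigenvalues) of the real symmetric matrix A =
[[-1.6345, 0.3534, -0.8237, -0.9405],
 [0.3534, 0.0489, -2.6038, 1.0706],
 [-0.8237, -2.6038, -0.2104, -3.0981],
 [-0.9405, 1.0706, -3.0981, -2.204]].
sigma(A) ≈ {-5, -2, -1, 4}

A is real symmetric, so its spectrum consists of real eigenvalues. Expanding the characteristic polynomial of the displayed matrix gives
  det(λ I - A) = p(λ) = λ^4 + (4)λ^3 + (-15)λ^2 + (-57.9988)λ + (-39.9979).
Solving p(λ) = 0 yields eigenvalues ≈ -5, -2, -1, 4. (A is shown rounded to 4 decimals, so these recover the underlying integer eigenvalues to within that precision.)
Verification: the trace of A = -4 equals the sum of eigenvalues -4, and det(A) ≈ -39.9979 matches the eigenvalue product -40.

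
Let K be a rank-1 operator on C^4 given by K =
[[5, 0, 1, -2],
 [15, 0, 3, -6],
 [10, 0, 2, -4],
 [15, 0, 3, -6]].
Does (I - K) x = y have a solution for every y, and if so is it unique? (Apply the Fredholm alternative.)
(I - K) is singular (det(I - K) = 0, i.e. 1 ∈ sigma(K)). (I - K) x = y is solvable iff y ⊥ ker((I - K)^*) = span{(5, 0, 1, -2)}, i.e. iff 5y_1 + y_3 - 2y_4 = 0. When solvable, the solutions are x = y + c·(1, 3, 2, 3), c arbitrary (ker(I - K) = span{(1, 3, 2, 3)}, dimension 1).

K has rank 1, so it is an outer product K = u v^T: every row of K is a multiple of one row vector. Reading off the entries, u = (1, 3, 2, 3) and v = (5, 0, 1, -2) (row i of K equals u_i·v^T). A rank-one matrix u v^T satisfies K u = u (v·u) and kills the (3)-dimensional subspace v^⊥, so its characteristic polynomial is lambda^3 (lambda - v·u) with v·u = tr K = 1. Hence the eigenvalues of I - K are 1 (multiplicity 3) and 1 - (1) = 0, so det(I - K) = 0. (Direct check: I - K =
[[-4, 0, -1, 2],
 [-15, 1, -3, 6],
 [-10, 0, -1, 4],
 [-15, 0, -3, 7]]
has determinant 0.) So 1 is an eigenvalue of K and (I - K) is not invertible. The finite-dimensional Fredholm alternative says: either (I - K) is invertible, or ker(I - K) ≠ {0} and then range(I - K) = ker((I - K)^*)^⊥, with dim ker(I - K) = dim ker((I - K)^*). We are in the second case, so we need both kernels. Kernel of I - K: (I - K) u = u - u (v·u) = u - u = 0, so ker(I - K) = span{u} = span{(1, 3, 2, 3)} (it is exactly 1-dimensional because rank(I - K) = 3). Kernel of the adjoint: K is real, so (I - K)^* = I - K^T = I - v u^T, and (I - v u^T) v = v - v (u·v) = 0; hence ker((I - K)^*) = span{v} = span{(5, 0, 1, -2)}. Therefore (I - K) x = y is solvable iff <y, v> = 0, i.e. iff 5y_1 + y_3 - 2y_4 = 0. When this holds, K y = u (v·y) = 0, so (I - K) y = y and x = y is a particular solution; the full solution set is the line x = y + c·u = y + c·(1, 3, 2, 3), c ∈ C.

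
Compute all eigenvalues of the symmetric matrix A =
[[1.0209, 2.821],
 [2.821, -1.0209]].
sigma(A) ≈ {-3, 3}

A is real symmetric, so its spectrum consists of real eigenvalues. Expanding the characteristic polynomial of the displayed matrix gives
  det(λ I - A) = p(λ) = λ^2 + (0)λ + (-9).
Solving p(λ) = 0 yields eigenvalues ≈ -3, 3. (A is shown rounded to 4 decimals, so these recover the underlying integer eigenvalues to within that precision.)
Verification: the trace of A = 0 equals the sum of eigenvalues 0, and det(A) ≈ -9.0003 matches the eigenvalue product -9.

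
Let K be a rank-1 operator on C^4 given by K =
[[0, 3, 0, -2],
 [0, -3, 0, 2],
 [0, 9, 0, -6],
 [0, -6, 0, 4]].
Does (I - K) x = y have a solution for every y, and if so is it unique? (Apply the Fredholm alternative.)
(I - K) is singular (det(I - K) = 0, i.e. 1 ∈ sigma(K)). (I - K) x = y is solvable iff y ⊥ ker((I - K)^*) = span{(0, 3, 0, -2)}, i.e. iff 3y_2 - 2y_4 = 0. When solvable, the solutions are x = y + c·(1, -1, 3, -2), c arbitrary (ker(I - K) = span{(1, -1, 3, -2)}, dimension 1).

K has rank 1, so it is an outer product K = u v^T: every row of K is a multiple of one row vector. Reading off the entries, u = (1, -1, 3, -2) and v = (0, 3, 0, -2) (row i of K equals u_i·v^T). A rank-one matrix u v^T satisfies K u = u (v·u) and kills the (3)-dimensional subspace v^⊥, so its characteristic polynomial is lambda^3 (lambda - v·u) with v·u = tr K = 1. Hence the eigenvalues of I - K are 1 (multiplicity 3) and 1 - (1) = 0, so det(I - K) = 0. (Direct check: I - K =
[[1, -3, 0, 2],
 [0, 4, 0, -2],
 [0, -9, 1, 6],
 [0, 6, 0, -3]]
has determinant 0.) So 1 is an eigenvalue of K and (I - K) is not invertible. The finite-dimensional Fredholm alternative says: either (I - K) is invertible, or ker(I - K) ≠ {0} and then range(I - K) = ker((I - K)^*)^⊥, with dim ker(I - K) = dim ker((I - K)^*). We are in the second case, so we need both kernels. Kernel of I - K: (I - K) u = u - u (v·u) = u - u = 0, so ker(I - K) = span{u} = span{(1, -1, 3, -2)} (it is exactly 1-dimensional because rank(I - K) = 3). Kernel of the adjoint: K is real, so (I - K)^* = I - K^T = I - v u^T, and (I - v u^T) v = v - v (u·v) = 0; hence ker((I - K)^*) = span{v} = span{(0, 3, 0, -2)}. Therefore (I - K) x = y is solvable iff <y, v> = 0, i.e. iff 3y_2 - 2y_4 = 0. When this holds, K y = u (v·y) = 0, so (I - K) y = y and x = y is a particular solution; the full solution set is the line x = y + c·u = y + c·(1, -1, 3, -2), c ∈ C.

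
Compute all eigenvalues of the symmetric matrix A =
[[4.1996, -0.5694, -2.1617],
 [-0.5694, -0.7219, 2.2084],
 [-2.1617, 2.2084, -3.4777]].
sigma(A) ≈ {-5, 0, 5}

A is real symmetric, so its spectrum consists of real eigenvalues. Expanding the characteristic polynomial of the displayed matrix gives
  det(λ I - A) = p(λ) = λ^3 + (0)λ^2 + (-25)λ + (0).
Solving p(λ) = 0 yields eigenvalues ≈ -5, 0, 5. (A is shown rounded to 4 decimals, so these recover the underlying integer eigenvalues to within that precision.)
Verification: the trace of A = 0 equals the sum of eigenvalues 0, and det(A) ≈ -0.0008 matches the eigenvalue product 0.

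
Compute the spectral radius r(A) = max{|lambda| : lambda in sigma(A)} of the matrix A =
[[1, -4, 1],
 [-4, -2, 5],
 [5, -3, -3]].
r(A) ≈ 5.2722

The eigenvalues of A are the roots of its characteristic polynomial. With M = A (coefficients from the trace, the sum of principal 2x2 minors, and det A):
  p(λ) = det(λ I - M) = λ^3 + 4λ^2 - 5λ + 9.
No integer candidate from the rational root theorem (±divisors of 9) is a root, so the roots are irrational. The cubic discriminant is Δ = -6831 < 0, so there is one real root and a complex-conjugate pair. p(-6) = -33 and p(-5) = 9 have opposite signs, so a root lies in (-6, -5); Newton's method refines it to λ ≈ -5.2722. Dividing out (λ - (-5.2722)) leaves approximately λ^2 - 1.2722λ + 1.7071. For λ^2 - 1.2722λ + 1.7071 the discriminant is -5.2099. It is negative, so the remaining roots are the complex-conjugate pair λ ≈ 0.6361 ± 1.1413i. Their product equals the constant term, so |λ|^2 ≈ 1.7071 and |λ| ≈ 1.3066.
Thus the eigenvalues (to 4 decimals) are -5.2722 (modulus 5.2722); 0.6361 ± 1.1413i (modulus 1.3066). The spectral radius is the largest modulus: r(A) ≈ 5.2722. (Cross-check: r(A) ≤ ||A||_2 ≈ 8.5572; equality holds whenever A is normal, though it can also hold for some non-normal A.)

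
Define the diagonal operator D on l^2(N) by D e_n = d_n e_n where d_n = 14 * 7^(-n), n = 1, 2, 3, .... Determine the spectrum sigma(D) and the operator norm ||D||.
sigma(D) = {14 * 7^(-n) : n ≥ 1} ∪ {0}; ||D|| = 2

A bounded diagonal operator on l^2 with diagonal entries d_n has spectrum equal to the closure of {d_n : n ≥ 1}: every d_n is an eigenvalue (with eigenvector e_n), so {d_n} ⊂ sigma(D); the spectrum is closed, so its closure is too; and for lambda not in the closure, (D - lambda I) has bounded inverse (the diagonal entries 1/(d_n - lambda) are bounded). For our sequence d_n = 14 * 7^(-n), n = 1, 2, 3, ...:
  - {d_n} = {14 * 7^(-n) : n ≥ 1}; the only limit point is 0
  - closure = {14 * 7^(-n) : n ≥ 1} ∪ {0}
For the norm: a diagonal operator has ||D|| = sup_n |d_n|. Here d_n = 14 * 7^(-n) is positive and decreasing, so sup_n |d_n| = d_1 = 14/7 = 2. So ||D|| = 2.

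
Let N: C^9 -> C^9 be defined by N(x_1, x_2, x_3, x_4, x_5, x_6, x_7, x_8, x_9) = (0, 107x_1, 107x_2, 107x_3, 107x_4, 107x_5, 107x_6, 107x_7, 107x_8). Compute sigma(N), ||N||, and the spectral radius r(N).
sigma(N) = {0}; ||N|| = 107; r(N) = 0. (N is nilpotent with N^9 = 0.)

On C^9, N is a strictly lower-triangular matrix with 107 on the subdiagonal and zeros elsewhere, so its characteristic polynomial is lambda^9 and every eigenvalue is 0: sigma(N) = {0}. For the operator norm, N e_i = 107e_{i+1} for i = 1, ..., 8 and N e_9 = 0, so the singular values of N are 107 (with multiplicity 8) and 0; hence ||N|| = 107. The spectral radius r(N) = max|lambda| = 0. Note ||N|| > r(N) — characteristic of non-normal nilpotent operators. Indeed N^9 = 0.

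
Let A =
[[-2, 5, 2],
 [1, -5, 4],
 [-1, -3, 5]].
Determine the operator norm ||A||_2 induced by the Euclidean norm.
||A||_2 ≈ 8.864 (= sqrt(largest eigenvalue of A^T A))

||A||_2 = sigma_max(A) = sqrt(lambda_max(A^T A)). Form the symmetric matrix M = A^T A =
[[6, -12, -5],
 [-12, 59, -25],
 [-5, -25, 45]].
Its characteristic polynomial (trace, sum of principal 2x2 minors, determinant of M give the coefficients) is
  p(λ) = det(λ I - M) = λ^3 - 110λ^2 + 2485λ - 1225.
No integer candidate from the rational root theorem (±divisors of 1225) is a root, so the roots are irrational. The cubic discriminant is Δ = 12803436625 > 0, so there are three distinct real roots. p(0) = -1225 and p(1) = 1151 have opposite signs, so a root lies in (0, 1); Newton's method refines it to λ ≈ 0.5042. p(30) = 1325 and p(31) = -109 have opposite signs, so a root lies in (30, 31); Newton's method refines it to λ ≈ 30.9249. p(78) = -2083 and p(79) = 1619 have opposite signs, so a root lies in (78, 79); Newton's method refines it to λ ≈ 78.571. Check (Vieta): the three roots sum to 110, matching tr M = 110.
So the eigenvalues of A^T A are ≈ 0.5042, 30.9249, 78.571 (all ≥ 0, as they must be for A^T A). The largest is λ_max ≈ 78.571, hence ||A||_2 = sqrt(λ_max) ≈ 8.864.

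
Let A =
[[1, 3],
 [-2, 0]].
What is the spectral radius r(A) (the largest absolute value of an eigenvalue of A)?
r(A) = sqrt(6) ≈ 2.4495

The eigenvalues of A are the roots of its characteristic polynomial. With M = A (coefficients from the trace and determinant):
  p(λ) = det(λ I - M) = λ^2 - λ + 6.
For λ^2 - λ + 6 the discriminant is -23. It is negative, so the roots are the complex-conjugate pair λ = 1/2 ± (sqrt(23)/2) i ≈ 0.5 ± 2.3979i. For a conjugate pair the product of the roots equals the constant term, so |λ|^2 = 6 and |λ| = sqrt(6) ≈ 2.4495.
Thus the eigenvalues (to 4 decimals) are 0.5 ± 2.3979i (modulus 2.4495). The spectral radius is the largest modulus: r(A) = sqrt(6) ≈ 2.4495. (Cross-check: r(A) ≤ ||A||_2 ≈ 3.2566; equality holds whenever A is normal, though it can also hold for some non-normal A.)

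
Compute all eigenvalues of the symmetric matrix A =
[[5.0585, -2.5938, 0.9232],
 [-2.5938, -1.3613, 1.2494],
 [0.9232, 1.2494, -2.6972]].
sigma(A) ≈ {-4, -1, 6}

A is real symmetric, so its spectrum consists of real eigenvalues. Expanding the characteristic polynomial of the displayed matrix gives
  det(λ I - A) = p(λ) = λ^3 + (-1)λ^2 + (-26)λ + (-24).
Solving p(λ) = 0 yields eigenvalues ≈ -4, -1, 6. (A is shown rounded to 4 decimals, so these recover the underlying integer eigenvalues to within that precision.)
Verification: the trace of A = 1 equals the sum of eigenvalues 1, and det(A) ≈ 23.9998 matches the eigenvalue product 24.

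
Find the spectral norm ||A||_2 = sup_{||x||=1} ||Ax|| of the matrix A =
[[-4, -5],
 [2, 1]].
||A||_2 = sqrt((46 + sqrt(1972))/2) ≈ 6.7234 (= sqrt(largest eigenvalue of A^T A))

||A||_2 = sigma_max(A) = sqrt(lambda_max(A^T A)). Form the symmetric matrix M = A^T A =
[[20, 22],
 [22, 26]].
Its characteristic polynomial (trace, determinant of M give the coefficients) is
  p(λ) = det(λ I - M) = λ^2 - 46λ + 36.
For λ^2 - 46λ + 36 the discriminant is 1972. It is nonnegative but not a perfect square, so the roots are real and irrational: λ = (46 ± sqrt(1972))/2 ≈ 45.2036, 0.7964.
So the eigenvalues of A^T A are ≈ 0.7964, 45.2036 (all ≥ 0, as they must be for A^T A). The largest is λ_max = (46 + sqrt(1972))/2 ≈ 45.2036, hence ||A||_2 = sqrt(λ_max) = sqrt((46 + sqrt(1972))/2) ≈ 6.7234.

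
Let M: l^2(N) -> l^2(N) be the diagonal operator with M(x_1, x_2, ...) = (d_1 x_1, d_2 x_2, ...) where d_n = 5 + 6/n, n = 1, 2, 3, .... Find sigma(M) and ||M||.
sigma(M) = {5 + 6/n : n ≥ 1} ∪ {5}; ||M|| = 11

A bounded diagonal operator on l^2 with diagonal entries d_n has spectrum equal to the closure of {d_n : n ≥ 1}: every d_n is an eigenvalue (with eigenvector e_n), so {d_n} ⊂ sigma(M); the spectrum is closed, so its closure is too; and for lambda not in the closure, (M - lambda I) has bounded inverse (the diagonal entries 1/(d_n - lambda) are bounded). For our sequence d_n = 5 + 6/n, n = 1, 2, 3, ...:
  - {d_n} = {5 + 6/n : n ≥ 1}; the only limit point is 5
  - closure = {5 + 6/n : n ≥ 1} ∪ {5}
For the norm: a diagonal operator has ||M|| = sup_n |d_n|. Here d_n = 5 + 6/n is positive and decreasing, so sup_n |d_n| = d_1 = 5 + 6 = 11. So ||M|| = 11.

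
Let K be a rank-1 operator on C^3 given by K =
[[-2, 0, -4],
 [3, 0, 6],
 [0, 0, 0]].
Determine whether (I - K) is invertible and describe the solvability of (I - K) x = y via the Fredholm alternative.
(I - K) is invertible (det(I - K) = 3 ≠ 0), so for every y in C^3 the equation (I - K) x = y has a unique solution.

K has rank 1, so it is an outer product K = u v^T: every row of K is a multiple of one row vector. Reading off the entries, u = (2, -3, 0) and v = (-1, 0, -2) (row i of K equals u_i·v^T). A rank-one matrix u v^T satisfies K u = u (v·u) and kills the (2)-dimensional subspace v^⊥, so its characteristic polynomial is lambda^2 (lambda - v·u) with v·u = tr K = -2. Hence the eigenvalues of I - K are 1 (multiplicity 2) and 1 - (-2) = 3, so det(I - K) = 3. (Direct check: I - K =
[[3, 0, 4],
 [-3, 1, -6],
 [0, 0, 1]]
has determinant 3.) The finite-dimensional Fredholm alternative says: either (I - K) is invertible, or ker(I - K) ≠ {0} and then range(I - K) = ker((I - K)^*)^⊥, with dim ker(I - K) = dim ker((I - K)^*). Since det(I - K) ≠ 0, 1 is not an eigenvalue of K and ker(I - K) = {0}, so we are in the first case: for every y there is a unique x = (I - K)^(-1) y. Explicitly, by the Sherman–Morrison formula, (I - u v^T)^(-1) = I + u v^T/(1 - v·u), i.e. (I - K)^(-1) = I + K/(3).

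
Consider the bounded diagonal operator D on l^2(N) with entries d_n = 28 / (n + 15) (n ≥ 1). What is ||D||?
||D|| = 7/4 (attained at n = 1)

For D diagonal, ||D|| = sup_n |d_n| = sup_n 28/(n + 15). This is positive and strictly decreasing in n, so the supremum is attained at n = 1: d_1 = 28/(1 + 15) = 7/4. Hence ||D|| = 7/4.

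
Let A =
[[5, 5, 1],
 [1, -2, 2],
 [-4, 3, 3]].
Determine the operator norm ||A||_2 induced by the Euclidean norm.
||A||_2 ≈ 7.1684 (= sqrt(largest eigenvalue of A^T A))

||A||_2 = sigma_max(A) = sqrt(lambda_max(A^T A)). Form the symmetric matrix M = A^T A =
[[42, 11, -5],
 [11, 38, 10],
 [-5, 10, 14]].
Its characteristic polynomial (trace, sum of principal 2x2 minors, determinant of M give the coefficients) is
  p(λ) = det(λ I - M) = λ^3 - 94λ^2 + 2470λ - 14400.
No integer candidate from the rational root theorem (±divisors of 14400) is a root, so the roots are irrational. The cubic discriminant is Δ = 371358000 > 0, so there are three distinct real roots. p(8) = -144 and p(9) = 945 have opposite signs, so a root lies in (8, 9); Newton's method refines it to λ ≈ 8.1253. p(34) = 220 and p(35) = -225 have opposite signs, so a root lies in (34, 35); Newton's method refines it to λ ≈ 34.4891. p(51) = -273 and p(52) = 472 have opposite signs, so a root lies in (51, 52); Newton's method refines it to λ ≈ 51.3856. Check (Vieta): the three roots sum to 94, matching tr M = 94.
So the eigenvalues of A^T A are ≈ 8.1253, 34.4891, 51.3856 (all ≥ 0, as they must be for A^T A). The largest is λ_max ≈ 51.3856, hence ||A||_2 = sqrt(λ_max) ≈ 7.1684.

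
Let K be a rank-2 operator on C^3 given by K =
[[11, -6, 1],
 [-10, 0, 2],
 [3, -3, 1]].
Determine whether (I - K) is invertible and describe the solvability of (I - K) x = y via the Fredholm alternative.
(I - K) is invertible (det(I - K) = -57 ≠ 0), so for every y in C^3 the equation (I - K) x = y has a unique solution.

K has rank 2 and factors as K = U V^T = u1 v1^T + u2 v2^T with u1 = (-3, 2, -1), v1 = (-3, 3, -1), u2 = (-1, 2, 0), v2 = (-2, -3, 2) (multiplying out reproduces the displayed K). The nonzero eigenvalues of U V^T coincide with those of the 2 x 2 matrix G = V^T U = [[v1·u1, v1·u2], [v2·u1, v2·u2]] = [[16, 9], [-2, -4]], and by the Sylvester determinant identity det(I_3 - U V^T) = det(I_2 - V^T U) = det([[-15, -9], [2, 5]]) = (-15)(5) - (-9)(2) = -57. (Direct check: I - K =
[[-10, 6, -1],
 [10, 1, -2],
 [-3, 3, 0]]
has determinant -57.) The finite-dimensional Fredholm alternative says: either (I - K) is invertible, or ker(I - K) ≠ {0} and then range(I - K) = ker((I - K)^*)^⊥, with dim ker(I - K) = dim ker((I - K)^*). Since det(I - K) ≠ 0, 1 is not an eigenvalue of K and ker(I - K) = {0}, so we are in the first case: for every y there is a unique x = (I - K)^(-1) y. (Explicitly, by the Woodbury identity, (I - U V^T)^(-1) = I + U (I_2 - G)^(-1) V^T.)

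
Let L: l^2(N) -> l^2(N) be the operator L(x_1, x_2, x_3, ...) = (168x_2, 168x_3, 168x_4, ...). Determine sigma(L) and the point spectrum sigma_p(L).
sigma(L) = closed disk {z in C : |z| ≤ 168}; sigma_p(L) = open disk {z in C : |z| < 168}

Note L = 168·V where V is the unit left shift (V x)_k = x_{k+1}; so sigma(L) = 168·sigma(V) and ||L|| = 168||V||. ||L x||^2 = 28224sum_{k≥2} |x_k|^2 ≤ 28224||x||^2, with equality on {x : x_1 = 0}, so ||L|| = 168. For any lambda with |lambda| < 168, set r = lambda/168 (|r| < 1); the vector x = (1, r, r^2, ...) is in l^2 and satisfies L x = 168(r, r^2, ...) = lambda x, so lambda is an eigenvalue. On the boundary |lambda| = 168 the geometric series diverges, so no l^2 eigenvector exists, but these lambda lie in the approximate point spectrum. Hence sigma(L) is the closed disk of radius 168 and sigma_p(L) is the open disk.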